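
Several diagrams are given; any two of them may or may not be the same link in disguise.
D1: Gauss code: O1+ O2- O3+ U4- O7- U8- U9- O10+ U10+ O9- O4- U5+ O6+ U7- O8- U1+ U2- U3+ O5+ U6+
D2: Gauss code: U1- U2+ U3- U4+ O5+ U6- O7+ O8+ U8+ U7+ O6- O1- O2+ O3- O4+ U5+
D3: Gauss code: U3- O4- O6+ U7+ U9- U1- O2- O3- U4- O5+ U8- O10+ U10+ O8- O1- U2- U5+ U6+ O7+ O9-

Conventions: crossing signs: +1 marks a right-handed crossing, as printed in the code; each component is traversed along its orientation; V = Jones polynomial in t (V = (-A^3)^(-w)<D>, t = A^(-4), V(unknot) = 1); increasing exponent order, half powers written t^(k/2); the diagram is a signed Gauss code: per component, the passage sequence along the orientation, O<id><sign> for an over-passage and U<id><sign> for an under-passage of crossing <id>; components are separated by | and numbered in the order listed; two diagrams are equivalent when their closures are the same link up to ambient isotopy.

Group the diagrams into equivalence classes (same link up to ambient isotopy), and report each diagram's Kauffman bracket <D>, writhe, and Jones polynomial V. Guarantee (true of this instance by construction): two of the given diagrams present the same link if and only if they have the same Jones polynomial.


classes: {D1} | {D2} | {D3}
V(D1) = -t^-3 + 2t^-2 - 2t^-1 + 3 - 2t + 2t^2 - t^3  [10 crossings, <D> = -A^-12 + 2A^-8 - 2A^-4 + 3 - 2A^4 + 2A^8 - A^12, w = 0]
V(D2) = 1  (w +2, c 8, <D> = A^6)
D3 (bracket A^-2 + A^6 - A^10; 10 crossings at w = -2): V = -t^-4 + t^-3 + t^-1
note: 3 values of V(t) split the 3 diagrams


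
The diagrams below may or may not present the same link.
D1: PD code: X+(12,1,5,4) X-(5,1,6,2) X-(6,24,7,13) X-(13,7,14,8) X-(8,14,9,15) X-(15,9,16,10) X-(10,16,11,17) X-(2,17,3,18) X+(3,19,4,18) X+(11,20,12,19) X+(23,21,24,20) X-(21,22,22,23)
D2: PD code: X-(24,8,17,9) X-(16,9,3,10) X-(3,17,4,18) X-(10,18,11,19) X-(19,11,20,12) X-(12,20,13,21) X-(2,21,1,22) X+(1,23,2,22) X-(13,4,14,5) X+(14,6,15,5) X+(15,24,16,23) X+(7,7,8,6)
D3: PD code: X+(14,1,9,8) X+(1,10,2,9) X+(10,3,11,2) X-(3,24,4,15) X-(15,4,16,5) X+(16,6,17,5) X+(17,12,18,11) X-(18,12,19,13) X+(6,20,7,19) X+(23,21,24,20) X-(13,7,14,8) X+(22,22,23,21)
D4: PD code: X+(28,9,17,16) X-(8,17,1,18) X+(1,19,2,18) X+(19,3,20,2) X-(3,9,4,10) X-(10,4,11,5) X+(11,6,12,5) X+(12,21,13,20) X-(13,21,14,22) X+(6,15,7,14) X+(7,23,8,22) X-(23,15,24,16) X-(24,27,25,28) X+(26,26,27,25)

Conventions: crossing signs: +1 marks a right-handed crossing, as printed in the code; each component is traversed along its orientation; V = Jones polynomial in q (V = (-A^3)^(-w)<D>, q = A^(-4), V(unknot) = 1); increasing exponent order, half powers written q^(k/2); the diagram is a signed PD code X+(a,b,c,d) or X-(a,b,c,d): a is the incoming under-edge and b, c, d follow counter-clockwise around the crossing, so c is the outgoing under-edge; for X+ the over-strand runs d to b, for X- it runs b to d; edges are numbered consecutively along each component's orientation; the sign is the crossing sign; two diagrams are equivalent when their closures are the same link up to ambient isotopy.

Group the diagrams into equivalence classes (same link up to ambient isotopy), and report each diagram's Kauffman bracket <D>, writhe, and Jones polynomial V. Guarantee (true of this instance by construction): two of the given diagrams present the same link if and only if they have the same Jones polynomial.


equivalence classes: {D1, D2} | {D3, D4}
D1 (bracket A^-8 + A^-4 + 1 + A^12; 12 crossings at w = -4): V = q^-6 + q^-3 + q^-2 + q^-1
V(D2) = q^-6 + q^-3 + q^-2 + q^-1  [12 crossings, <D> = A^-8 + A^-4 + 1 + A^12, w = -4]
V(D3) = 1 + q + q^2 + q^3  (w +4, c 12, <D> = 1 + A^4 + A^8 + A^12)
V(D4) = 1 + q + q^2 + q^3  [14 crossings, <D> = A^-6 + A^-2 + A^2 + A^6, w = +2]
key observation: 2 classes among 4 diagrams; unequal V(q) rules out equality


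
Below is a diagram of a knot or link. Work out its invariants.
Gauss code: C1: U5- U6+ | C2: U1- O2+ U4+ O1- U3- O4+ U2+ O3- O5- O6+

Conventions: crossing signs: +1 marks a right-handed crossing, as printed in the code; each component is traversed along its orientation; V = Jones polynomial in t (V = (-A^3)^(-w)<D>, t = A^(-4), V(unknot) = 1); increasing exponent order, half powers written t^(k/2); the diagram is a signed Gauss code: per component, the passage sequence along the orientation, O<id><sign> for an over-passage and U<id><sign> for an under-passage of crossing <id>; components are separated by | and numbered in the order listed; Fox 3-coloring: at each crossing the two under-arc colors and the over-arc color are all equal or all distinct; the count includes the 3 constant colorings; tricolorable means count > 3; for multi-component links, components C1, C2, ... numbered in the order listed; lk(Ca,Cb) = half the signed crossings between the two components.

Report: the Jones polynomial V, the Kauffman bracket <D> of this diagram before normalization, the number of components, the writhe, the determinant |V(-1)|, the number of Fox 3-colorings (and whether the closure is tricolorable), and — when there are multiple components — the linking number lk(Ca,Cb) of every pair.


V = -t^(-5/2) - t^(5/2)
<D> = -A^-10 - A^10 (w = 0)
2 components over 6 crossings, w = 0
lk(C1,C2): 0
9 Fox colorings among 3^6, |V(-1)| = 0: tricolorable
why: span 5 respects span(V) <= c + mu - 1 = 7 for this 2-component diagram


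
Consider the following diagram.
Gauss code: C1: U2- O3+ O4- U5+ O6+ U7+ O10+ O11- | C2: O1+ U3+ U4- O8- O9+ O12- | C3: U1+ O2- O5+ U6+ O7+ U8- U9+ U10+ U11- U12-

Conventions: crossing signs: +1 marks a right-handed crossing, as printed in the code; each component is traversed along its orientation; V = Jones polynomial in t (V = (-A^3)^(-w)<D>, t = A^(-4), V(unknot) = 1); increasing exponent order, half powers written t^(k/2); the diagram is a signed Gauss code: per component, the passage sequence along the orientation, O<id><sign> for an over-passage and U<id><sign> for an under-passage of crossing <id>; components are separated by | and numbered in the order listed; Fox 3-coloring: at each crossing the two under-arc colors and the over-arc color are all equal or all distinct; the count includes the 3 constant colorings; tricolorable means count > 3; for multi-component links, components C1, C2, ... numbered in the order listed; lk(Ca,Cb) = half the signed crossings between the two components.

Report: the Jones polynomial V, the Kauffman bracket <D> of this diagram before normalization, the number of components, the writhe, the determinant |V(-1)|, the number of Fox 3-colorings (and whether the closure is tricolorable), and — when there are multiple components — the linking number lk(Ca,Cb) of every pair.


V(t) = 1 + t + t^2 + t^3
bracket: A^-6 + A^-2 + A^2 + A^6, w = +2
3 components, writhe +2, over 12 crossings
lk(C1,C2) = 0
linking number lk(C1,C3) = +1
lk(C2,C3): 0
det 0, colorings 9 of 3^12 — tricolorable
observation: w = +2 shifts under R1 moves; the (-A^3)^(-2) factor cancels that in V


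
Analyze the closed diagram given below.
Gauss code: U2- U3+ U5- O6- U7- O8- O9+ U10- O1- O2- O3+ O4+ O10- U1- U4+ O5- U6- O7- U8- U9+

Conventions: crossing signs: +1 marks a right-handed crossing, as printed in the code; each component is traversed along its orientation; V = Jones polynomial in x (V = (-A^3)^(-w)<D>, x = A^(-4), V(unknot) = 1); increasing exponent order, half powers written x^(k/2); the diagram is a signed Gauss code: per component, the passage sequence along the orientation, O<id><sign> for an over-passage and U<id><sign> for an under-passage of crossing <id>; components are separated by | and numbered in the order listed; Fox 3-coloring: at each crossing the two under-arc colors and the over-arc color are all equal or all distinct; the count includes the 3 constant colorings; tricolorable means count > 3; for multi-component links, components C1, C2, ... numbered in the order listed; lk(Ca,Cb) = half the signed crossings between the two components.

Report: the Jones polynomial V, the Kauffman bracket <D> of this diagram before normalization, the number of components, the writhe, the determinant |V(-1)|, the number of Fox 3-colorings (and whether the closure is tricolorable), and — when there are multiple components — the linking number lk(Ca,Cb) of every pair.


V = -x^-4 + x^-3 + x^-1
<D> = A^-8 + 1 - A^4 (w = -4)
1 component over 10 crossings, w = -4
9 Fox colorings among 3^10, |V(-1)| = 3: tricolorable
why: det 3 = |V(-1)|; divisible by 3, so tricolorable


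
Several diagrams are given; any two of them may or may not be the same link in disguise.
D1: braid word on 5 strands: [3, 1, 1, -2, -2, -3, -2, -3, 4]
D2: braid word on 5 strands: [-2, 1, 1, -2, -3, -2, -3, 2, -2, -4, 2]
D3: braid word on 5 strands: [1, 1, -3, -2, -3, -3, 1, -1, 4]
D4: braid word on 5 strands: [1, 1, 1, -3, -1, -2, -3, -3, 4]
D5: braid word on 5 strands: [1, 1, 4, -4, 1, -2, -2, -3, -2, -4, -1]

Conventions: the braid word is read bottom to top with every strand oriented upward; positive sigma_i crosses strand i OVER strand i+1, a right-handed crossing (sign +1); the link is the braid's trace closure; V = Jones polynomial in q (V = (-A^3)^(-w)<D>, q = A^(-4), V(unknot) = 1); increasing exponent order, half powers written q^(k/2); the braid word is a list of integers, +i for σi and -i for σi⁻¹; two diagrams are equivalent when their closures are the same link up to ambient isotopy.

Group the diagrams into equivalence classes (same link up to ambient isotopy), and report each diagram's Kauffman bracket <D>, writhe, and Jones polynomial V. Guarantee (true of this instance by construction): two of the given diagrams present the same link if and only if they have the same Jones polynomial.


equivalence classes: {D1, D2, D3, D4, D5}
D1 (bracket A^-9 + 2A^-1 - A^3 + A^7 - A^11; 9 crossings at w = -1): V = q^(-7/2) - q^(-5/2) + q^(-3/2) - 2q^(-1/2) - q^(3/2)
D2 (bracket A^-15 + 2A^-7 - A^-3 + A - A^5; 11 crossings at w = -3): V = q^(-7/2) - q^(-5/2) + q^(-3/2) - 2q^(-1/2) - q^(3/2)
D3 (bracket A^-9 + 2A^-1 - A^3 + A^7 - A^11; 9 crossings at w = -1): V = q^(-7/2) - q^(-5/2) + q^(-3/2) - 2q^(-1/2) - q^(3/2)
D4 (bracket A^-9 + 2A^-1 - A^3 + A^7 - A^11; 9 crossings at w = -1): V = q^(-7/2) - q^(-5/2) + q^(-3/2) - 2q^(-1/2) - q^(3/2)
D5 (bracket A^-15 + 2A^-7 - A^-3 + A - A^5; 11 crossings at w = -3): V = q^(-7/2) - q^(-5/2) + q^(-3/2) - 2q^(-1/2) - q^(3/2)
key observation: one V(q) for all 5 diagrams — one class (guaranteed)


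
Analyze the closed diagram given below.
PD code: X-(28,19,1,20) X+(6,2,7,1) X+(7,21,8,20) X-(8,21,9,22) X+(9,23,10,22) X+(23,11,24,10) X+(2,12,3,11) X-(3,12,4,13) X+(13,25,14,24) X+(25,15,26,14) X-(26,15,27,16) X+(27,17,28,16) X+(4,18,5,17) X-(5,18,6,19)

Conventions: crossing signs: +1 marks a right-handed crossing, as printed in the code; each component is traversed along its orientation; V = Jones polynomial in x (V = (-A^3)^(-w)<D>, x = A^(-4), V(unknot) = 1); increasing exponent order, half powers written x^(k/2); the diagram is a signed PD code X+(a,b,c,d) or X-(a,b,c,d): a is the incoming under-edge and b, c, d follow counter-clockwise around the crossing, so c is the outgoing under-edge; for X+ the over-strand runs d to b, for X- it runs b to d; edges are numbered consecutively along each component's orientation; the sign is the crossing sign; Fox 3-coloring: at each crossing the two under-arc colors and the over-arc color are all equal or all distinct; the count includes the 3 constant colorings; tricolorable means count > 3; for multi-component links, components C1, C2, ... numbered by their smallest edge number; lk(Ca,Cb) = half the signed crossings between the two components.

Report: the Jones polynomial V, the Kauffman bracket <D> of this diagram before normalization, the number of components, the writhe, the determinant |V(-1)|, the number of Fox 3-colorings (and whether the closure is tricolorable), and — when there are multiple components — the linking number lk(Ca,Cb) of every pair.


Jones polynomial: V(x) = x + x^3 - x^4
<D> = -A^-4 + 1 + A^8; writhe +4
components 1, writhe +4 (14 crossings)
3-colorings: 9 of 3^14, det 3 — tricolorable
note: the span of V is 3, forcing >= 3 crossings in any diagram


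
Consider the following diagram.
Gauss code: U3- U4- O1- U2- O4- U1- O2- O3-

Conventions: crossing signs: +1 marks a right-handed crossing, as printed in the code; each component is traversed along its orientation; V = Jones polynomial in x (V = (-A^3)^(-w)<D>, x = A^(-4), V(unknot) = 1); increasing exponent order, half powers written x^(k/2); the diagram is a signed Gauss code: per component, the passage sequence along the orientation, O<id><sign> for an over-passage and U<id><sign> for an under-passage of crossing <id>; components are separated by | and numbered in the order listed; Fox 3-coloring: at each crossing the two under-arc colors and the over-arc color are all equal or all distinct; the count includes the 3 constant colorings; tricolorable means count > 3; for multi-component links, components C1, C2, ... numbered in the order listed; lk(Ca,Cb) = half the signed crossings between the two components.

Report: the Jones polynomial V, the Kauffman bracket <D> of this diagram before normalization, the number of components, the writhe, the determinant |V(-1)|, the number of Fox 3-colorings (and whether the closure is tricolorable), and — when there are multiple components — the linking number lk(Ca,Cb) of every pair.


V(x) = -x^-4 + x^-3 + x^-1
bracket: A^-8 + 1 - A^4, w = -4
1 component, writhe -4, over 4 crossings
det 3, colorings 9 of 3^4 — tricolorable
observation: w = -4 (over 4 crossings) is diagram-only; (-A^3)^(4) removes it from V


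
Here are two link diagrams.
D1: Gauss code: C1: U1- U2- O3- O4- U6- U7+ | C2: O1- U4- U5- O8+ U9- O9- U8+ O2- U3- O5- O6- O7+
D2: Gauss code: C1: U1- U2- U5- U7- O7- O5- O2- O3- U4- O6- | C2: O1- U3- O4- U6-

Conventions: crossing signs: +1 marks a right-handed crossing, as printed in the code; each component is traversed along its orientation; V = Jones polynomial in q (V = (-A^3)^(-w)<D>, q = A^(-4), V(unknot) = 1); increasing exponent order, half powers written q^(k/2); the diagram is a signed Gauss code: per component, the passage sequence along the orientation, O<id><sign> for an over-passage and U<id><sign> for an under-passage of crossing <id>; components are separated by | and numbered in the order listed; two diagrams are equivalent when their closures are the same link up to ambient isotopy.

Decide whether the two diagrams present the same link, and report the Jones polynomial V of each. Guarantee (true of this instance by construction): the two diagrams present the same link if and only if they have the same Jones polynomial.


equivalent: yes
V(D1) = -q^(-11/2) + q^(-9/2) - q^(-7/2) - q^(-3/2)  (w -5, c 9, <D> = A^-9 + A^-1 - A^3 + A^7)
V(D2) = -q^(-11/2) + q^(-9/2) - q^(-7/2) - q^(-3/2)  (w -7, c 7, <D> = A^-15 + A^-7 - A^-3 + A)
why: all 2 diagrams share one V(q), hence one class


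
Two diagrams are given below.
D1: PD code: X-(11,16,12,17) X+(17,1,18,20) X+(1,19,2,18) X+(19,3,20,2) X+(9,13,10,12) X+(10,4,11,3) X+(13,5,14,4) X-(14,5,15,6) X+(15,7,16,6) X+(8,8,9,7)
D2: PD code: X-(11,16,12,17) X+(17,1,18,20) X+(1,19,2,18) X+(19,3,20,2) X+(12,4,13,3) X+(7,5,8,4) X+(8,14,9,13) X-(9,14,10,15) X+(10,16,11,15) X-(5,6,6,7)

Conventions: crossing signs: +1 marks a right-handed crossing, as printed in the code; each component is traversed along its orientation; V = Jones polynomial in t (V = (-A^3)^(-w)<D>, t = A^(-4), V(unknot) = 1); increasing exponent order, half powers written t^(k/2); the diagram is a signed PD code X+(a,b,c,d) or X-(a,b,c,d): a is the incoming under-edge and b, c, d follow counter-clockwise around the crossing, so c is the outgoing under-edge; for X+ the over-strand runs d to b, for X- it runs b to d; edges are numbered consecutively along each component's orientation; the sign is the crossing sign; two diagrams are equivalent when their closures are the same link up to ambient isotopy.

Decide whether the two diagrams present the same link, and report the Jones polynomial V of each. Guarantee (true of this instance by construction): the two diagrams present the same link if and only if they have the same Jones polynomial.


equivalent: yes
V(D1) = t + t^3 - t^4  (w +6, c 10, <D> = -A^2 + A^6 + A^14)
V(D2) = t + t^3 - t^4  (w +4, c 10, <D> = -A^-4 + 1 + A^8)
why: Reidemeister moves carry D1 (10 crossings) to D2 (10)


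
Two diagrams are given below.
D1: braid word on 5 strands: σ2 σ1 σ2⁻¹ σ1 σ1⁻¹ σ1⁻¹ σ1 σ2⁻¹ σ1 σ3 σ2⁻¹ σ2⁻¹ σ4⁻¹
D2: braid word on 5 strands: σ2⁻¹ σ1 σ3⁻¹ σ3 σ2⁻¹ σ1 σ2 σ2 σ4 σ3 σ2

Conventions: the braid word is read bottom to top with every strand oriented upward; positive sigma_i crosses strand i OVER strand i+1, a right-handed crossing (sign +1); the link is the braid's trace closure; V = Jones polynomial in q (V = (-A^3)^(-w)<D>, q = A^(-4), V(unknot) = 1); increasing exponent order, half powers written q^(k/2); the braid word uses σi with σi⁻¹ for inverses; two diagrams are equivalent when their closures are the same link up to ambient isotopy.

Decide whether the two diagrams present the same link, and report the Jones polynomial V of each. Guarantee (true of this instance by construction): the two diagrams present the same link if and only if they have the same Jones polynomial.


equivalent: no
V(D1) = q^(-7/2) - 2q^(-5/2) + q^(-3/2) - 2q^(-1/2) + q^(1/2) - q^(3/2)  (w -1, c 13, <D> = A^-9 - A^-5 + 2A^-1 - A^3 + 2A^7 - A^11)
V(D2) = -q^(1/2) + q^(3/2) - q^(5/2) - q^(9/2)  (w +5, c 11, <D> = A^-3 + A^5 - A^9 + A^13)
why: comparing 2 Jones polynomials yields 2 groups


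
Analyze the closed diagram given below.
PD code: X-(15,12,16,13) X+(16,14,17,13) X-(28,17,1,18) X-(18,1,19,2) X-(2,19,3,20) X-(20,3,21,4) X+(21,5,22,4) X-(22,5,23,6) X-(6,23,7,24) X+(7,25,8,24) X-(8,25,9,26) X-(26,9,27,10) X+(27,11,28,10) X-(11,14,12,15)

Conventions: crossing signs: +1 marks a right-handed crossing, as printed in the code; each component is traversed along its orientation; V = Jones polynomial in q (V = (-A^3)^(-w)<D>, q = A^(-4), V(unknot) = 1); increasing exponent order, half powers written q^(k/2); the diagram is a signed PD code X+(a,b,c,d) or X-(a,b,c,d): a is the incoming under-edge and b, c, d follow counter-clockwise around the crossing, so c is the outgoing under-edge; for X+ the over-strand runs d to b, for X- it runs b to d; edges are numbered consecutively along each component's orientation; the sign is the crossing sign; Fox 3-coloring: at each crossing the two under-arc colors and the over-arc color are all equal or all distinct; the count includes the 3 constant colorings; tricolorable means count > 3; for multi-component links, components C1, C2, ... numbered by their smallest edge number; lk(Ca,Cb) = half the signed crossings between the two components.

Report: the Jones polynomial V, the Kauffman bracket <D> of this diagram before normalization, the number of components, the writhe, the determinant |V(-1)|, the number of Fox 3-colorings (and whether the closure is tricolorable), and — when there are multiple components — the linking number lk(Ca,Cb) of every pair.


Jones polynomial: V(q) = -q^-7 + q^-6 - q^-5 + q^-4 + q^-2
<D> = A^-10 + A^-2 - A^2 + A^6 - A^10; writhe -6
components 1, writhe -6 (14 crossings)
3-colorings: 3 of 3^14, det 5 — not tricolorable
note: w = -6 shifts under R1 moves; the (-A^3)^(6) factor cancels that in V


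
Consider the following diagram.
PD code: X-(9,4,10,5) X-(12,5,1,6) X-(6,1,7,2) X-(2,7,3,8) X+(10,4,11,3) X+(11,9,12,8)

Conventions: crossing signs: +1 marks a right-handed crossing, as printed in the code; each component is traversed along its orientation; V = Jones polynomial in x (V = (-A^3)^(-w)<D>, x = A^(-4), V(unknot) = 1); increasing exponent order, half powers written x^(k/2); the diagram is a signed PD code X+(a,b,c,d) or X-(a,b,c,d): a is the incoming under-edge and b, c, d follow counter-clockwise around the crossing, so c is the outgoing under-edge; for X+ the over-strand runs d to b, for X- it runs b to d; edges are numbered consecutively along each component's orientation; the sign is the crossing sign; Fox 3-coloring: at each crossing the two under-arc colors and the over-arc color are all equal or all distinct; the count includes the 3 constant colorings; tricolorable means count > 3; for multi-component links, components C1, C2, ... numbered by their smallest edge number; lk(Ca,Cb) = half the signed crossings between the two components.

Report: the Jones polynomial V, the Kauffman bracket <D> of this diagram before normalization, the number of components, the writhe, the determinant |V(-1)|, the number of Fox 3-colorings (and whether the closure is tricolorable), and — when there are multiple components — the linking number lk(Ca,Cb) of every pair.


V = -x^-4 + x^-3 + x^-1
<D> = A^-2 + A^6 - A^10 (w = -2)
1 component over 6 crossings, w = -2
9 Fox colorings among 3^6, |V(-1)| = 3: tricolorable
why: V spans 3 powers of x: at least 3 crossings in any diagram


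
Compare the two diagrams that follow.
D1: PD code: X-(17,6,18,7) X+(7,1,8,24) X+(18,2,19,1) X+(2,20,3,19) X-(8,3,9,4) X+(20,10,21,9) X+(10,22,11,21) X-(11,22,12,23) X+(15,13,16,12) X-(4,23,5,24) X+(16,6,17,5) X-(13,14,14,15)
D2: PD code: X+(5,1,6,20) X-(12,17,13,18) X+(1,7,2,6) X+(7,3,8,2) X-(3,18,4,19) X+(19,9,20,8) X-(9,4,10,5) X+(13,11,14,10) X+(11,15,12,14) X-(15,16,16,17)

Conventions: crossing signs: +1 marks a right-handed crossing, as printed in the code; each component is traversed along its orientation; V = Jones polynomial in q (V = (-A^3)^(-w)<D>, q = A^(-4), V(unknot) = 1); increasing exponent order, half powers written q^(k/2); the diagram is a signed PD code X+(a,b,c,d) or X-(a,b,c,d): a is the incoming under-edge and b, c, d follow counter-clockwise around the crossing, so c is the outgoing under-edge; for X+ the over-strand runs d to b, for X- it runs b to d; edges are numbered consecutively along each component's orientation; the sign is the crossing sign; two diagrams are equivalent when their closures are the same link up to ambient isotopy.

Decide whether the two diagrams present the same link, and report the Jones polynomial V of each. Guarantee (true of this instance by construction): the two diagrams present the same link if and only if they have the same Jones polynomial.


equivalent: no
V(D1) = q + q^3 - q^4  (w +2, c 12, <D> = -A^-10 + A^-6 + A^2)
V(D2) = q^-1 - 1 + 2q - 2q^2 + 2q^3 - 2q^4 + q^5  [10 crossings, <D> = A^-14 - 2A^-10 + 2A^-6 - 2A^-2 + 2A^2 - A^6 + A^10, w = +2]
key observation: 2 classes among 2 diagrams; unequal V(q) rules out equality


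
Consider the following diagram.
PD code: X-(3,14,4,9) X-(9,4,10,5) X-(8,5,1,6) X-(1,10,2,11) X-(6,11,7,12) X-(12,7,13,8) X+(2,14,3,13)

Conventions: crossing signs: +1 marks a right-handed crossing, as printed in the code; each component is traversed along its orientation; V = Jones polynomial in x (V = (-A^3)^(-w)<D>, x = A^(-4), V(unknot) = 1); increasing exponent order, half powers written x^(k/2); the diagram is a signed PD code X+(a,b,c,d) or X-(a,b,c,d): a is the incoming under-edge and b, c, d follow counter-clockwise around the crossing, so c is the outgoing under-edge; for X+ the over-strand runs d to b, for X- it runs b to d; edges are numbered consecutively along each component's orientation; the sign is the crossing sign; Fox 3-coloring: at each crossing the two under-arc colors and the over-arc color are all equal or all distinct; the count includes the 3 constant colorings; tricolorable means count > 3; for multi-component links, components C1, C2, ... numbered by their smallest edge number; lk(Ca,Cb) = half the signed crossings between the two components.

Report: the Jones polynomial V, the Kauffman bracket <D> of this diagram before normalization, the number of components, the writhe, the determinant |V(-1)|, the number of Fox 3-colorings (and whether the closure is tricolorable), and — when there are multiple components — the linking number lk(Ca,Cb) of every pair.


V(x) = -x^(-11/2) + x^(-9/2) - x^(-7/2) - x^(-3/2)
bracket: A^-9 + A^-1 - A^3 + A^7, w = -5
2 components, writhe -5, over 7 crossings
lk(C1,C2) = -2
det 4, colorings 3 of 3^7 — not tricolorable
observation: the 1 component pair carries total linking -2


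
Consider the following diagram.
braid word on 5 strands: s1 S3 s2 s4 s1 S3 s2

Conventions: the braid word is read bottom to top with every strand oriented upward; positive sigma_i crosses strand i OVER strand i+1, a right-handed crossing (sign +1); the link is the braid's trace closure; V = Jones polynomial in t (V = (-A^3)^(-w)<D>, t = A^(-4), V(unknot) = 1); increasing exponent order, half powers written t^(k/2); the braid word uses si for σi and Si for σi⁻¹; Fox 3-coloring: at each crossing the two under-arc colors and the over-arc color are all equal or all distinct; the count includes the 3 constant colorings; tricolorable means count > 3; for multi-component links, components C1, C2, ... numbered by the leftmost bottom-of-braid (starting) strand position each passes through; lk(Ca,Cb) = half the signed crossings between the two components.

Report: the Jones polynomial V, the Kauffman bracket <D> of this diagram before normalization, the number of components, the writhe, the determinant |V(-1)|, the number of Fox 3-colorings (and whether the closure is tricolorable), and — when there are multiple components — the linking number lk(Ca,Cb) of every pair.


Jones polynomial: V(t) = -t^(-3/2) + t^(-1/2) - 2t^(1/2) + t^(3/2) - 2t^(5/2) + t^(7/2)
<D> = -A^-5 + 2A^-1 - A^3 + 2A^7 - A^11 + A^15; writhe +3
components 2, writhe +3 (7 crossings)
linking number lk(C1,C2) = 0
3-colorings: 3 of 3^7, det 8 — not tricolorable
note: w = +3 (over 7 crossings) is diagram-only; (-A^3)^(-3) removes it from V


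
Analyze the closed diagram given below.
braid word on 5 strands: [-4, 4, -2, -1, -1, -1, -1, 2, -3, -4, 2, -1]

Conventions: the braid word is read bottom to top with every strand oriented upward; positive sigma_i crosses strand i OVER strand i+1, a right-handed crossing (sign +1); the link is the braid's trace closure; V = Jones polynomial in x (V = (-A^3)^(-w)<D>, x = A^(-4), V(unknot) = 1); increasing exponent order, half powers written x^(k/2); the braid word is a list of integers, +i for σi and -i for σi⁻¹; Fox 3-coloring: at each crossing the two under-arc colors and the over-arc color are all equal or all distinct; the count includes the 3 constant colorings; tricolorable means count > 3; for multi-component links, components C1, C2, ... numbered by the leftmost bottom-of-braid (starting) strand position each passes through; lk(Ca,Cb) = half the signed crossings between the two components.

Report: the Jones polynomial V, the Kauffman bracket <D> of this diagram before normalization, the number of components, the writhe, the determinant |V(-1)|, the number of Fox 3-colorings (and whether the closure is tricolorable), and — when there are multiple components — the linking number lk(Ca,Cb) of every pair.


Jones polynomial: V(x) = -x^-4 + x^-3 + x^-1
<D> = A^-14 + A^-6 - A^-2; writhe -6
components 1, writhe -6 (12 crossings)
3-colorings: 9 of 3^12, det 3 — tricolorable
note: w = -6 (over 12 crossings) is diagram-only; (-A^3)^(6) removes it from V


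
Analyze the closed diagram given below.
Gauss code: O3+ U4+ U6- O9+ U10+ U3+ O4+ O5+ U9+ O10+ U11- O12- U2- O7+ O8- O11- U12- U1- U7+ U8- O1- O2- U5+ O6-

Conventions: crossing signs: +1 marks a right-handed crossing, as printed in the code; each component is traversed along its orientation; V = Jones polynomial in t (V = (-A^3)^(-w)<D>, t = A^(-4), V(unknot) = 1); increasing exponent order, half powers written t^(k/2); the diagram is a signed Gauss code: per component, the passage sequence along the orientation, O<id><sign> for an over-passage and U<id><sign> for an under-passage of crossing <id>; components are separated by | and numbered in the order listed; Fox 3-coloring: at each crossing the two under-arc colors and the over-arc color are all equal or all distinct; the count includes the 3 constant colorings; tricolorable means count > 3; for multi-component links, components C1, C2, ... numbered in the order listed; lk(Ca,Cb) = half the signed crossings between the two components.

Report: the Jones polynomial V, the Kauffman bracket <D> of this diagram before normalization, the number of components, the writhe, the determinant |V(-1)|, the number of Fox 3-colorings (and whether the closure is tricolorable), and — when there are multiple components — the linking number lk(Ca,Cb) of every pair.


Jones polynomial: V(t) = -t^-3 + 2t^-2 - 3t^-1 + 4 - 3t + 4t^2 - 2t^3 + t^4 - t^5
<D> = -A^-20 + A^-16 - 2A^-12 + 4A^-8 - 3A^-4 + 4 - 3A^4 + 2A^8 - A^12; writhe 0
components 1, writhe 0 (12 crossings)
3-colorings: 9 of 3^12, det 21 — tricolorable
note: V spans 8 powers of t: at least 8 crossings in any diagram


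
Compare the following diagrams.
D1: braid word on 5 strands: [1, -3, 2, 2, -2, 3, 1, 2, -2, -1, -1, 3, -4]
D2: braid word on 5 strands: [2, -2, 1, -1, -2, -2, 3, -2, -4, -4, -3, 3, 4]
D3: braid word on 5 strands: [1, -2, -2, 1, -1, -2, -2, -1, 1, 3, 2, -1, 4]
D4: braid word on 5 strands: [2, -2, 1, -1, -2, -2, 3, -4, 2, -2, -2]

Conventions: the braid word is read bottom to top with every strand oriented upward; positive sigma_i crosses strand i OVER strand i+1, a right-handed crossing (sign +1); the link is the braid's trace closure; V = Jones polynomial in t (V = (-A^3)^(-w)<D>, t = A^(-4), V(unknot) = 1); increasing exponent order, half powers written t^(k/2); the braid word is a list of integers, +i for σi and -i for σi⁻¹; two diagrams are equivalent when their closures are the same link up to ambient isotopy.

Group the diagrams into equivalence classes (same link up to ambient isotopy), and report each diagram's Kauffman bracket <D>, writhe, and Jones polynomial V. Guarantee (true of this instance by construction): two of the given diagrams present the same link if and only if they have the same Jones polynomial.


classes: {D1} | {D2, D3, D4}
V(D1) = -t^(-1/2) - t^(1/2)  [13 crossings, <D> = A + A^5, w = +1]
V(D2) = t^(-9/2) - t^(-5/2) - t^(-3/2) - t^(-1/2)  (w -3, c 13, <D> = A^-7 + A^-3 + A - A^9)
V(D3) = t^(-9/2) - t^(-5/2) - t^(-3/2) - t^(-1/2)  [13 crossings, <D> = A^-1 + A^3 + A^7 - A^15, w = -1]
D4 (bracket A^-7 + A^-3 + A - A^9; 11 crossings at w = -3): V = t^(-9/2) - t^(-5/2) - t^(-3/2) - t^(-1/2)
insight: 2 values of V(t) split the 4 diagrams


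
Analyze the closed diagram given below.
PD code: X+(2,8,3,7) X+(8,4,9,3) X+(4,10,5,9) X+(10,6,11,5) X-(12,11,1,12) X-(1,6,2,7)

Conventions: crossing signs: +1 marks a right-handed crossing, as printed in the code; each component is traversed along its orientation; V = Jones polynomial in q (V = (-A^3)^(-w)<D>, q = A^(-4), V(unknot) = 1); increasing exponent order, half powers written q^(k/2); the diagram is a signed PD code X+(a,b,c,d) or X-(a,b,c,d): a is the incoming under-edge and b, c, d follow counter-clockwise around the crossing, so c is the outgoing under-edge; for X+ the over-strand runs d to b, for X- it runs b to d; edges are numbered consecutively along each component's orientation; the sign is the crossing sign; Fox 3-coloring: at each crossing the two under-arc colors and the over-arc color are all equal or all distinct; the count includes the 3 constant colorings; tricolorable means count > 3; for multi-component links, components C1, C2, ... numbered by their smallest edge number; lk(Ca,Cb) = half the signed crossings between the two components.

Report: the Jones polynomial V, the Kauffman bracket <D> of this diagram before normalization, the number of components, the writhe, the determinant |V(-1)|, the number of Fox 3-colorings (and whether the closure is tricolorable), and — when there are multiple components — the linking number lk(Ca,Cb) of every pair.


Jones polynomial: V(q) = q + q^3 - q^4
<D> = -A^-10 + A^-6 + A^2; writhe +2
components 1, writhe +2 (6 crossings)
3-colorings: 9 of 3^6, det 3 — tricolorable
note: w = +2 shifts under R1 moves; the (-A^3)^(-2) factor cancels that in V


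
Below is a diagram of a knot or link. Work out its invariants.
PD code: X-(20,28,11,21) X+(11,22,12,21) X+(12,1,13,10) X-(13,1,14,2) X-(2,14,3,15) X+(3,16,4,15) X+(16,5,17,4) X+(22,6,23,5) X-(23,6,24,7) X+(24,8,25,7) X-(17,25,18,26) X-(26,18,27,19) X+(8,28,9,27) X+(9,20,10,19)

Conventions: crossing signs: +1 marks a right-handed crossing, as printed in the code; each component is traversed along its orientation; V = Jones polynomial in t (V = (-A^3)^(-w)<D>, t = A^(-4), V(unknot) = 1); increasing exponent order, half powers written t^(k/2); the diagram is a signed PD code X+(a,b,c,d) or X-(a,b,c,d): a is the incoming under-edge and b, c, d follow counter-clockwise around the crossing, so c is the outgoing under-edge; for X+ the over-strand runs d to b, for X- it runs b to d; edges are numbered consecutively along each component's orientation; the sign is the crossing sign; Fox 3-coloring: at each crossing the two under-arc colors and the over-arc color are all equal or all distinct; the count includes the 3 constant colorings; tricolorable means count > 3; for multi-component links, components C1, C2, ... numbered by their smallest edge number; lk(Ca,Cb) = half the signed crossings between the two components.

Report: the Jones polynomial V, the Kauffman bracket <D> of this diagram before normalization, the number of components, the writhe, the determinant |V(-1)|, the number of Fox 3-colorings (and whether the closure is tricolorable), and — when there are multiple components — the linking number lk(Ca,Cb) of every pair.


Jones polynomial: V(t) = 2 + t^2 + t^4
<D> = A^-10 + A^-2 + 2A^6; writhe +2
components 3, writhe +2 (14 crossings)
linking number lk(C1,C2) = +1
lk(C1,C3): +1
lk(C2,C3) = -1
3-colorings: 3 of 3^14, det 4 — not tricolorable
note: det 4 = |V(-1)|; not divisible by 3, so not tricolorable


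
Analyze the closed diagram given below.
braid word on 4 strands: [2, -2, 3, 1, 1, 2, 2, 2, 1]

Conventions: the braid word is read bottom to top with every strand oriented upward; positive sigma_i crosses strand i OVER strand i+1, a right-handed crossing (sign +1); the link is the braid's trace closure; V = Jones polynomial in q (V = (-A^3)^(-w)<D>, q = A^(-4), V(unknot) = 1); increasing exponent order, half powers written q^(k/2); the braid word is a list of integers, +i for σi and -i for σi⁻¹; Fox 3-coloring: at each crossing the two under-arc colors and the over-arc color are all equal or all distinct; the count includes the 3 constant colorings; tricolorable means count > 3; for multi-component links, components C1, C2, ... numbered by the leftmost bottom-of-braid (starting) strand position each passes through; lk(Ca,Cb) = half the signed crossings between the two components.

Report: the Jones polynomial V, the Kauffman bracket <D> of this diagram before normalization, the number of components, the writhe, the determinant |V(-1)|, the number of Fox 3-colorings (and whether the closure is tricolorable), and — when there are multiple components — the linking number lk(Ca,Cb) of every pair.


V = q^2 + 2q^4 - 2q^5 + q^6 - 2q^7 + q^8
<D> = -A^-11 + 2A^-7 - A^-3 + 2A - 2A^5 - A^13 (w = +7)
1 component over 9 crossings, w = +7
27 Fox colorings among 3^9, |V(-1)| = 9: tricolorable
why: the span of V is 6, forcing >= 6 crossings in any diagram


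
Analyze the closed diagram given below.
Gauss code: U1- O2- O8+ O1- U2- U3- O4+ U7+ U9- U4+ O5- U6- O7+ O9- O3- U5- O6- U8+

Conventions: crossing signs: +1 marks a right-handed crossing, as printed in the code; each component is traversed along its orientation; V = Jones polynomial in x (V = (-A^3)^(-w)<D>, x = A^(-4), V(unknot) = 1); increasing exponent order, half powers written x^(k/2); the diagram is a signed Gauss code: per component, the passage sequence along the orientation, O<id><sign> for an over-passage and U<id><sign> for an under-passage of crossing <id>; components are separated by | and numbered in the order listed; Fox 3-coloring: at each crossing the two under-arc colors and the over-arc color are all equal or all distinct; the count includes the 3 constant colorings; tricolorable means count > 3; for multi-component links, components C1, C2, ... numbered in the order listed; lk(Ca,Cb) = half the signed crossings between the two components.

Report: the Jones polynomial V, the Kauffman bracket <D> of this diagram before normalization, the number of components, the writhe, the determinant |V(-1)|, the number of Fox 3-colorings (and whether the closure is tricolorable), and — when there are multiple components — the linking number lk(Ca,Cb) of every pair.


V = -x^-4 + x^-3 + x^-1
<D> = -A^-5 - A^3 + A^7 (w = -3)
1 component over 9 crossings, w = -3
9 Fox colorings among 3^9, |V(-1)| = 3: tricolorable
why: det 3 = |V(-1)|; divisible by 3, so tricolorable


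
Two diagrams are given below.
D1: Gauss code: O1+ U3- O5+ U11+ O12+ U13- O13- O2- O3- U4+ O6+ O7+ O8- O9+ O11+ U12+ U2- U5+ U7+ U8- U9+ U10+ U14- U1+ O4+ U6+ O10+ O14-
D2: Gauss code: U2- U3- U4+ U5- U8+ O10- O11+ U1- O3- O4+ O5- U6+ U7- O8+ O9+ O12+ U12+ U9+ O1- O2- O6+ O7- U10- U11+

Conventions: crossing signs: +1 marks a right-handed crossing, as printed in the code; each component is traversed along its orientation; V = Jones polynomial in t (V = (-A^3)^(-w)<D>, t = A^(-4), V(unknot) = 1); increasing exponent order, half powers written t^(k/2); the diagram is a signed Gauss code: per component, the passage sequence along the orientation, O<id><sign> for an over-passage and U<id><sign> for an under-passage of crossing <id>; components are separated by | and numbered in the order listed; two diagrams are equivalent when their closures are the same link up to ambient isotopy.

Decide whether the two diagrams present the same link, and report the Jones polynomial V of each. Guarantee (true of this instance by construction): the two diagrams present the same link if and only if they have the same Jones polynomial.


equivalent: no
D1 (bracket -A^-12 + A^-8 - A^-4 + 2 - A^4 + A^8; 14 crossings at w = +4): V = t - t^2 + 2t^3 - t^4 + t^5 - t^6
D2 (bracket 1; 12 crossings at w = 0): V = 1
key observation: 2 classes among 2 diagrams; unequal V(t) rules out equality


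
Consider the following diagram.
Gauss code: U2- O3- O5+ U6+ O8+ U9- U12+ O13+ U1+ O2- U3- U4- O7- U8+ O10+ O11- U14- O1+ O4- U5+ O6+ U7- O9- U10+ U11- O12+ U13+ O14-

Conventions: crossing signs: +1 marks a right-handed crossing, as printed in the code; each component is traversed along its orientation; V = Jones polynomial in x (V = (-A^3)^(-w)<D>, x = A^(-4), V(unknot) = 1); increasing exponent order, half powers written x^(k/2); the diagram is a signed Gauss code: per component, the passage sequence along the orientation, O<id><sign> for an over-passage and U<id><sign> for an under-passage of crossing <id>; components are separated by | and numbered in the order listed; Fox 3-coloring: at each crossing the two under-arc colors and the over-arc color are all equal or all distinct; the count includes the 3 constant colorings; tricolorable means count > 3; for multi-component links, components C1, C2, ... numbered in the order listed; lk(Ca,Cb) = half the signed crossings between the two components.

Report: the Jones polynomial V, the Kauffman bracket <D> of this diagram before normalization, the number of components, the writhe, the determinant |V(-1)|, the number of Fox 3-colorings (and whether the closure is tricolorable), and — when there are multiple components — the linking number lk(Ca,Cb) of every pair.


V = x^-4 - 2x^-3 + 3x^-2 - 4x^-1 + 5 - 4x + 3x^2 - 2x^3 + x^4
<D> = A^-16 - 2A^-12 + 3A^-8 - 4A^-4 + 5 - 4A^4 + 3A^8 - 2A^12 + A^16 (w = 0)
1 component over 14 crossings, w = 0
3 Fox colorings among 3^14, |V(-1)| = 25: not tricolorable
why: |V(-1)| = 25: so not tricolorable, since 3 does not divide 25


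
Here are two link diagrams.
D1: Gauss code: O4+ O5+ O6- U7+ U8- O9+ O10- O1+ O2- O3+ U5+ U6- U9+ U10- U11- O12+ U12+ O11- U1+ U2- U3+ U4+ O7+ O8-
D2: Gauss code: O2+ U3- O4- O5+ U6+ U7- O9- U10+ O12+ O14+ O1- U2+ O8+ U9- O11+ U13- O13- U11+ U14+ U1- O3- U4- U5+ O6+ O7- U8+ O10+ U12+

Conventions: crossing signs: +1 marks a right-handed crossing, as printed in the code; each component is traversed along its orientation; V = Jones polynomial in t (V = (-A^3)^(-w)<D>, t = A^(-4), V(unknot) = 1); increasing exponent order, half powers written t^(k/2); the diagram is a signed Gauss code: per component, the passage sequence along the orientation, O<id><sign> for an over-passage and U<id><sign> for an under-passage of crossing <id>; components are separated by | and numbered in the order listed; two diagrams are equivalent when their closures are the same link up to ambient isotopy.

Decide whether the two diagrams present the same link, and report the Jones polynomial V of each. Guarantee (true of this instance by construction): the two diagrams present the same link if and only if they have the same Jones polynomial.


equivalent: no
V(D1) = 1  (w +2, c 12, <D> = A^6)
V(D2) = t^-1 - 1 + 2t - 2t^2 + 2t^3 - 2t^4 + t^5  [14 crossings, <D> = A^-14 - 2A^-10 + 2A^-6 - 2A^-2 + 2A^2 - A^6 + A^10, w = +2]
key observation: V(t) takes 2 values over 2 diagrams, fixing the grouping
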